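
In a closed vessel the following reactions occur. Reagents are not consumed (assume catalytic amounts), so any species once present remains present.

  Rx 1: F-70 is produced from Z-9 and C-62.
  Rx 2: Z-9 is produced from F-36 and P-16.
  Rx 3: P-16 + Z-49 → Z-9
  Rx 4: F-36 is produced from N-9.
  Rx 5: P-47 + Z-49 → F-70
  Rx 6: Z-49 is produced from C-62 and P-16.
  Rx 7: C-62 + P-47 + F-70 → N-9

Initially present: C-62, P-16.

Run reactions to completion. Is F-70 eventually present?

Yes

C-62 and P-16 present → Z-49 forms (Rx 6).
P-16 and Z-49 present → Z-9 forms (Rx 3).
Z-9 and C-62 present → F-70 forms (Rx 1).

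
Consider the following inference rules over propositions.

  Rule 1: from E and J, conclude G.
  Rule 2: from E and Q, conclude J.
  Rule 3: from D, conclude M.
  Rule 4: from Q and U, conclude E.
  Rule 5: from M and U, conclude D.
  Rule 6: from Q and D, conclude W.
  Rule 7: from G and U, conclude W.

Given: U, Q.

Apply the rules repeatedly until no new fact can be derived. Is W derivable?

Q and U hold, so E follows (Rule 4).
E and Q hold, so J follows (Rule 2).
E and J hold, so G follows (Rule 1).
From G and U, Rule 7 gives W.

Yes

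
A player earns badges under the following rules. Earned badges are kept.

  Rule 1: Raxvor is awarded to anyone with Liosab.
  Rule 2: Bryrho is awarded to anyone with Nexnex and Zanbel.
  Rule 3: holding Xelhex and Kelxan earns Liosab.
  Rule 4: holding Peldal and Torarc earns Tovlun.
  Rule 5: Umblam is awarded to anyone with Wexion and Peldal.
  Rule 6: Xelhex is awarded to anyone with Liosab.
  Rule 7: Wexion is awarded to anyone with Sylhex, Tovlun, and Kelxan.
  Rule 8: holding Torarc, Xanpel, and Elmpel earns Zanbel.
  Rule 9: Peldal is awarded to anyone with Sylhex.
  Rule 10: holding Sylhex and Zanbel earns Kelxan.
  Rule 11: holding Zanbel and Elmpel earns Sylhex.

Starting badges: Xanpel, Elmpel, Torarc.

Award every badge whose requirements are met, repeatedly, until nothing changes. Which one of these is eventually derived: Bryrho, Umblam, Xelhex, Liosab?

With Torarc, Xanpel, and Elmpel, Zanbel is earned (Rule 8).
With Zanbel and Elmpel, Sylhex is earned (Rule 11).
With Sylhex, Peldal is earned (Rule 9).
With Sylhex and Zanbel, Kelxan is earned (Rule 10).
With Peldal and Torarc, Tovlun is earned (Rule 4).
With Sylhex, Tovlun, and Kelxan, Wexion is earned (Rule 7).
With Wexion and Peldal, Umblam is earned (Rule 5).
Liosab would need Xelhex and Kelxan (Rule 3), but Xelhex is never earned. Bryrho would need Nexnex and Zanbel (Rule 2), but Nexnex is never earned. Xelhex would need Liosab (Rule 6), but Liosab is never earned.

Umblam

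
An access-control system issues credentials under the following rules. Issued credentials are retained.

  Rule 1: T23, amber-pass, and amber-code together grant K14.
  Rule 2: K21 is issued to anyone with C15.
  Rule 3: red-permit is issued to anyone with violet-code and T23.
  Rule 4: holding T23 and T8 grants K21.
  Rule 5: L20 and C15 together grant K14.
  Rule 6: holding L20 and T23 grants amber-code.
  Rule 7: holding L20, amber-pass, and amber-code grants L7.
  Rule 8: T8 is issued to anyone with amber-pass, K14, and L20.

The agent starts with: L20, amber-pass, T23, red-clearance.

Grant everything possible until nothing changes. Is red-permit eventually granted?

No

red-permit would need violet-code and T23 (Rule 3), but violet-code is never granted.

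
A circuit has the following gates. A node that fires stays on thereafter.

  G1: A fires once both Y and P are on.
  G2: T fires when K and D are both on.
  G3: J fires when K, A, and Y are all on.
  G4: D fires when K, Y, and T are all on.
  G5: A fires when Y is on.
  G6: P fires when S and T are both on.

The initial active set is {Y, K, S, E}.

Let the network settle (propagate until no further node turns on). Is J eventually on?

Yes

Y is on, so A fires (G5).
K, A, and Y are on, so J fires (G3).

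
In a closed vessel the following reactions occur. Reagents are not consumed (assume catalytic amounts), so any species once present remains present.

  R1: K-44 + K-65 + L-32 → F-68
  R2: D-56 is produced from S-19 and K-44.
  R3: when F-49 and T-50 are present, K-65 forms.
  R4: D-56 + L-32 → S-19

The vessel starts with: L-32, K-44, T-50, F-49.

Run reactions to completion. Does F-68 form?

F-49 and T-50 present → K-65 forms (R3).
K-44, K-65, and L-32 present → F-68 forms (R1).

Yes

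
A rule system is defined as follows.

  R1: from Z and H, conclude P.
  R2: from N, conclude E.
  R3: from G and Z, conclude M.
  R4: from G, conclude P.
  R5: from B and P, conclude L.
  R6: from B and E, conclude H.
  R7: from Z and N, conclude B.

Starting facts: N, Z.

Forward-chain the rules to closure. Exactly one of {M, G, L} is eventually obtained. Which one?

Z and N hold, so B follows (R7).
From N, R2 gives E.
B and E hold, so H follows (R6).
From Z and H, R1 gives P.
B and P hold, so L follows (R5).
M would need G and Z (R3), but G is never established. No rule produces G, and it is not given.

L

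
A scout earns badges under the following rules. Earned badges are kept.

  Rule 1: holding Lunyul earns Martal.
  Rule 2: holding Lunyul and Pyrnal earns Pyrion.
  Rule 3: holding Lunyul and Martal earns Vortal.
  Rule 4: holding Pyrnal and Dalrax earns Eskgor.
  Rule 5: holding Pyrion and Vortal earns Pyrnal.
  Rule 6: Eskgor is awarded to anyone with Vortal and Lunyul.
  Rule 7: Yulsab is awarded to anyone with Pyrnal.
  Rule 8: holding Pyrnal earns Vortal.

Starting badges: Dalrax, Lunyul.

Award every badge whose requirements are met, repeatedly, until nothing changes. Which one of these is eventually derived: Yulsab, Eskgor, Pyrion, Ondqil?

Eskgor

With Lunyul, Martal is earned (Rule 1).
With Lunyul and Martal, Vortal is earned (Rule 3).
With Vortal and Lunyul, Eskgor is earned (Rule 6).
Yulsab would need Pyrnal (Rule 7), but Pyrnal is never earned. Pyrion would need Lunyul and Pyrnal (Rule 2), but Pyrnal is never earned. No rule produces Ondqil, and it is not given.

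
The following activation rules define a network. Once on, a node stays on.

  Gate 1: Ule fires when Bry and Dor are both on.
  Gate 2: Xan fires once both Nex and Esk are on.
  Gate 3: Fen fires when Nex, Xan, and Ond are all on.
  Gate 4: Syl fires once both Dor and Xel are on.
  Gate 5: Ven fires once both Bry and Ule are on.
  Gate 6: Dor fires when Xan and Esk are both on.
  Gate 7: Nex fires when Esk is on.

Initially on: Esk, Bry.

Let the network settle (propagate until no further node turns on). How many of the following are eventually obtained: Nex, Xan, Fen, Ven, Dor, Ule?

Esk is on, so Nex fires (Gate 7).
Gate 2: Nex and Esk on → Xan on.
Xan and Esk are on, so Dor fires (Gate 6).
Bry and Dor are on, so Ule fires (Gate 1).
Gate 5: Bry and Ule on → Ven on.
Nex: reached.
Xan: reached.
Fen would need Nex, Xan, and Ond (Gate 3), but Ond never turns on.
Ven: reached.
Dor: reached.
Ule: reached.
Reached: Nex, Xan, Ven, Dor, and Ule — 5 of the 6.

5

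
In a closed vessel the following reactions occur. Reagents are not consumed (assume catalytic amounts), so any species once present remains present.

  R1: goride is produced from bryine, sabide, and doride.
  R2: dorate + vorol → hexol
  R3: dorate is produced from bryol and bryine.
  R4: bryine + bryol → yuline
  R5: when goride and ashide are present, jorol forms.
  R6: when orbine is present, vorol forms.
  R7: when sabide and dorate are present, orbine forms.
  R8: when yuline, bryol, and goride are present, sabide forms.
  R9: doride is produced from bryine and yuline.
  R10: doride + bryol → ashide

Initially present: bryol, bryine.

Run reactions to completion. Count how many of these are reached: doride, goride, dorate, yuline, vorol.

3

bryine and bryol present → yuline forms (R4).
bryol and bryine present → dorate forms (R3).
bryine and yuline present → doride forms (R9).
doride: reached.
goride would need bryine, sabide, and doride (R1), but sabide never forms.
dorate: reached.
yuline: reached.
vorol would need orbine (R6), but orbine never forms.
Reached: doride, dorate, and yuline — 3 of the 5.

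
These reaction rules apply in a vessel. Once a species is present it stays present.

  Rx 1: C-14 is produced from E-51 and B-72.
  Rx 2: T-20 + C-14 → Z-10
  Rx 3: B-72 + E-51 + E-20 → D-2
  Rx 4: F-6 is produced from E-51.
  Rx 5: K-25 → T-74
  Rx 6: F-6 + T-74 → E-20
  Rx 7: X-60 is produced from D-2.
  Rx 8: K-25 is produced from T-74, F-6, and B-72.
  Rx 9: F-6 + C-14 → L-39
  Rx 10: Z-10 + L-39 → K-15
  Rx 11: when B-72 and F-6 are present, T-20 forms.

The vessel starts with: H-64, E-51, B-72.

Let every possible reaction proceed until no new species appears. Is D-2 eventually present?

D-2 would need B-72, E-51, and E-20 (Rx 3), but E-20 never forms.

No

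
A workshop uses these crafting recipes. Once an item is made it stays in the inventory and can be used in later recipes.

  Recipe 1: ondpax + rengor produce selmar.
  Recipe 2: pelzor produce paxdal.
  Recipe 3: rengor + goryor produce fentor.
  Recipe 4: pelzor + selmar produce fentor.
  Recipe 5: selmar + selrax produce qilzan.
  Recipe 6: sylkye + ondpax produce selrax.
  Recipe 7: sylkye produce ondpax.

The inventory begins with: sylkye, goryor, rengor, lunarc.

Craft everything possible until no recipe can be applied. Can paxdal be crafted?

No

paxdal would need pelzor (Recipe 2), but pelzor is never obtained.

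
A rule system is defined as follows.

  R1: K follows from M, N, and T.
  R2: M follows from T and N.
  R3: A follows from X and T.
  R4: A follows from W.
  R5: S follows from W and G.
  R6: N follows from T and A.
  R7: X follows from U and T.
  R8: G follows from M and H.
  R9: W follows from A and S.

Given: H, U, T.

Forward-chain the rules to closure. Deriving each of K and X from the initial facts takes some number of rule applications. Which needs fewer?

X: U and T hold, so X follows (R7). [1 rule application]
K: U and T hold, so X follows (R7). X and T hold, so A follows (R3). From T and A, R6 gives N. From T and N, R2 gives M. M, N, and T hold, so K follows (R1). [5 rule applications]
X needs fewer.

X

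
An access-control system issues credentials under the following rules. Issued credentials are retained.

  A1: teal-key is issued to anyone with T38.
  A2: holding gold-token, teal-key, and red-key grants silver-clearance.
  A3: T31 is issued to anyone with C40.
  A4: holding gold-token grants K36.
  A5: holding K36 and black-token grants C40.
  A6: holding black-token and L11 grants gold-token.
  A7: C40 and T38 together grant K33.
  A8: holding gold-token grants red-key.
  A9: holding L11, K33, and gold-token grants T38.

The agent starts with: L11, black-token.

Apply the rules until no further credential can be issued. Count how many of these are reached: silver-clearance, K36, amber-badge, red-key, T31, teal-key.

Holding black-token and L11 grants gold-token (A6).
Holding gold-token grants red-key (A8).
Holding gold-token grants K36 (A4).
Holding K36 and black-token grants C40 (A5).
Holding C40 grants T31 (A3).
silver-clearance would need gold-token, teal-key, and red-key (A2), but teal-key is never granted.
K36: reached.
No rule produces amber-badge, and it is not given.
red-key: reached.
T31: reached.
teal-key would need T38 (A1), but T38 is never granted.
Reached: K36, red-key, and T31 — 3 of the 6.

3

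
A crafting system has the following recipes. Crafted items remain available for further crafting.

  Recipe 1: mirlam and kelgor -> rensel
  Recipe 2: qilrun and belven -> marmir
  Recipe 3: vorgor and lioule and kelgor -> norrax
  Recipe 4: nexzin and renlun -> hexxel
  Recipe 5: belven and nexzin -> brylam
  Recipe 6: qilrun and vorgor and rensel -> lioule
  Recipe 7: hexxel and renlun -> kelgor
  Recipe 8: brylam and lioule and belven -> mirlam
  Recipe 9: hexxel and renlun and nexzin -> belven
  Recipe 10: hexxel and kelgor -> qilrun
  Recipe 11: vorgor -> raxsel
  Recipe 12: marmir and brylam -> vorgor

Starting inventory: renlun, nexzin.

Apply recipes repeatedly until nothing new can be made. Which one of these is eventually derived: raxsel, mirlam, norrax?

raxsel

Using Recipe 4, nexzin and renlun make hexxel.
hexxel and renlun -> kelgor (Recipe 7).
hexxel and renlun and nexzin -> belven (Recipe 9).
Using Recipe 10, hexxel and kelgor make qilrun.
Using Recipe 5, belven and nexzin make brylam.
Using Recipe 2, qilrun and belven make marmir.
Using Recipe 12, marmir and brylam make vorgor.
Using Recipe 11, vorgor makes raxsel.
mirlam would need brylam, lioule, and belven (Recipe 8), but lioule is never obtained. norrax would need vorgor, lioule, and kelgor (Recipe 3), but lioule is never obtained.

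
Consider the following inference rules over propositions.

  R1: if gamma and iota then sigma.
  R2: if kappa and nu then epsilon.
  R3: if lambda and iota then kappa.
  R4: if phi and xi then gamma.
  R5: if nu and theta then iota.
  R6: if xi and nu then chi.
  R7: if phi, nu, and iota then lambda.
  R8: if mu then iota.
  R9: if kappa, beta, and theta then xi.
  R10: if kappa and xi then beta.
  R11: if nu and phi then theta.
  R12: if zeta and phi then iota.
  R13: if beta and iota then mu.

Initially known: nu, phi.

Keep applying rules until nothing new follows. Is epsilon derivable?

From nu and phi, R11 gives theta.
nu and theta hold, so iota follows (R5).
From phi, nu, and iota, R7 gives lambda.
From lambda and iota, R3 gives kappa.
From kappa and nu, R2 gives epsilon.

Yes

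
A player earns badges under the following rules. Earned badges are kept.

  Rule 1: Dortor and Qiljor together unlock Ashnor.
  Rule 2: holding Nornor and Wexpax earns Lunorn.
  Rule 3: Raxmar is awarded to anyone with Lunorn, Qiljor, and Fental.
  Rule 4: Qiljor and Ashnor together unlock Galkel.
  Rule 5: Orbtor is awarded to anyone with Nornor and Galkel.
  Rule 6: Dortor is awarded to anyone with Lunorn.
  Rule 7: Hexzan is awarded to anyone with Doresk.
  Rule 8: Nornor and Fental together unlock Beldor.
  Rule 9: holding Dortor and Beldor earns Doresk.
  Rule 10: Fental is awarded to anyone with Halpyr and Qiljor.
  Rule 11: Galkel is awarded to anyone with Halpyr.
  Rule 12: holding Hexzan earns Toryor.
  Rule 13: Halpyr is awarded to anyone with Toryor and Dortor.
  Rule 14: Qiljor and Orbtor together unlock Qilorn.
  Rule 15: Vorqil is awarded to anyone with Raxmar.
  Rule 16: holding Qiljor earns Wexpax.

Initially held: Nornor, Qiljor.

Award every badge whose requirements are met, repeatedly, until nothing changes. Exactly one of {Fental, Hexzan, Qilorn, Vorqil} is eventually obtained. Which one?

Qilorn

With Qiljor, Wexpax is earned (Rule 16).
With Nornor and Wexpax, Lunorn is earned (Rule 2).
With Lunorn, Dortor is earned (Rule 6).
With Dortor and Qiljor, Ashnor is earned (Rule 1).
With Qiljor and Ashnor, Galkel is earned (Rule 4).
With Nornor and Galkel, Orbtor is earned (Rule 5).
With Qiljor and Orbtor, Qilorn is earned (Rule 14).
Fental would need Halpyr and Qiljor (Rule 10), but Halpyr is never earned. Hexzan would need Doresk (Rule 7), but Doresk is never earned. Vorqil would need Raxmar (Rule 15), but Raxmar is never earned.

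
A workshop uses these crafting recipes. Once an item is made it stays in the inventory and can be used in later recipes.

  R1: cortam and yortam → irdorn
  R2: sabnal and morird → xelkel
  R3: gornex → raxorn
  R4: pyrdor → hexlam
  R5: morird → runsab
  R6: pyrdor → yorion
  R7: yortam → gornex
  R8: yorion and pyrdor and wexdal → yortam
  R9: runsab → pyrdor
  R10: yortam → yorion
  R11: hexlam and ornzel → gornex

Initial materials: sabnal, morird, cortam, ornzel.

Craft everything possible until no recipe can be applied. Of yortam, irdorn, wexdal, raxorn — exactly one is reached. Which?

raxorn

morird → runsab (R5).
runsab → pyrdor (R9).
Using R4, pyrdor makes hexlam.
hexlam and ornzel → gornex (R11).
Using R3, gornex makes raxorn.
yortam would need yorion, pyrdor, and wexdal (R8), but wexdal is never obtained. irdorn would need cortam and yortam (R1), but yortam is never obtained. No rule produces wexdal, and it is not given.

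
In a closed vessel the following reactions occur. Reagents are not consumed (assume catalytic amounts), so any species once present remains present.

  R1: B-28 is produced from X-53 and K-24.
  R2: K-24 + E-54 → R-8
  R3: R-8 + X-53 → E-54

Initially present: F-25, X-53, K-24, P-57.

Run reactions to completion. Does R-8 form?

R-8 would need K-24 and E-54 (R2), but E-54 never forms.

No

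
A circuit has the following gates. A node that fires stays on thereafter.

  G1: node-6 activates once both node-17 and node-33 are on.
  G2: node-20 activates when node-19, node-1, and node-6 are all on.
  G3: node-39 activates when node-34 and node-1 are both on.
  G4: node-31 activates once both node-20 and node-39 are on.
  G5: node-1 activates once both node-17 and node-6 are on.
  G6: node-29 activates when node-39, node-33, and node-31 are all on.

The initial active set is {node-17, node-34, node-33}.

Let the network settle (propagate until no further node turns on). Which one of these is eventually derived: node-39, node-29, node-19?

node-17 and node-33 are on, so node-6 activates (G1).
node-17 and node-6 are on, so node-1 activates (G5).
G3: node-34 and node-1 on → node-39 on.
node-29 would need node-39, node-33, and node-31 (G6), but node-31 never turns on. No rule produces node-19, and it is not given.

node-39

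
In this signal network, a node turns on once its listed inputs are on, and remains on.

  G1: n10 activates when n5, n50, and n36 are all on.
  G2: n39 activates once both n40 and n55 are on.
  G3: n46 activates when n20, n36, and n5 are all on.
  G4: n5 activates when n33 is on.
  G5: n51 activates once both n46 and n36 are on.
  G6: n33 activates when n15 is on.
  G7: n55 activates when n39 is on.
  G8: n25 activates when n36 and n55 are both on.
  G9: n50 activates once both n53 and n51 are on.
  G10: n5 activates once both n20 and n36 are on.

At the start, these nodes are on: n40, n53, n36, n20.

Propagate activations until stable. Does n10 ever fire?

Yes

G10: n20 and n36 on → n5 on.
n20, n36, and n5 are on, so n46 activates (G3).
n46 and n36 are on, so n51 activates (G5).
n53 and n51 are on, so n50 activates (G9).
n5, n50, and n36 are on, so n10 activates (G1).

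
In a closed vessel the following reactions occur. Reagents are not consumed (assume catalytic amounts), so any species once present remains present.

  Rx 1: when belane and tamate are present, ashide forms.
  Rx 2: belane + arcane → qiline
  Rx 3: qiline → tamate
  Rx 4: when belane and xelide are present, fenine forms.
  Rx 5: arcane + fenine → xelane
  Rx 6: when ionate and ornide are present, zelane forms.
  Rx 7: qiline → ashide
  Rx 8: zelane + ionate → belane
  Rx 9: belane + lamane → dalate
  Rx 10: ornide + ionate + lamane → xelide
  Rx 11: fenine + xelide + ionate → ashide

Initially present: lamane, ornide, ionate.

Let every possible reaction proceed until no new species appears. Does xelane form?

No

xelane would need arcane and fenine (Rx 5), but arcane never forms.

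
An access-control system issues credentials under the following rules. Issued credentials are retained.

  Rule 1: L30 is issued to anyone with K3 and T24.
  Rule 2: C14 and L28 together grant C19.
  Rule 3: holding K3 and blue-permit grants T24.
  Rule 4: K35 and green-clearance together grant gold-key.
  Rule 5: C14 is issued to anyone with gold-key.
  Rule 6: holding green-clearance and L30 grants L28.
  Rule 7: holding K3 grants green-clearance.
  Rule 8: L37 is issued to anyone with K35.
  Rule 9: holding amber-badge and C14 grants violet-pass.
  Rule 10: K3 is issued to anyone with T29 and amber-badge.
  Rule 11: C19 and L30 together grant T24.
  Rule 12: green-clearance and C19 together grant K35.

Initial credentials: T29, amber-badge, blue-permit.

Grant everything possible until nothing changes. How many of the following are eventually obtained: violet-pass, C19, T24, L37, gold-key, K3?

Holding T29 and amber-badge grants K3 (Rule 10).
Holding K3 and blue-permit grants T24 (Rule 3).
violet-pass would need amber-badge and C14 (Rule 9), but C14 is never granted.
C19 would need C14 and L28 (Rule 2), but C14 is never granted.
T24: reached.
L37 would need K35 (Rule 8), but K35 is never granted.
gold-key would need K35 and green-clearance (Rule 4), but K35 is never granted.
K3: reached.
Reached: T24 and K3 — 2 of the 6.

2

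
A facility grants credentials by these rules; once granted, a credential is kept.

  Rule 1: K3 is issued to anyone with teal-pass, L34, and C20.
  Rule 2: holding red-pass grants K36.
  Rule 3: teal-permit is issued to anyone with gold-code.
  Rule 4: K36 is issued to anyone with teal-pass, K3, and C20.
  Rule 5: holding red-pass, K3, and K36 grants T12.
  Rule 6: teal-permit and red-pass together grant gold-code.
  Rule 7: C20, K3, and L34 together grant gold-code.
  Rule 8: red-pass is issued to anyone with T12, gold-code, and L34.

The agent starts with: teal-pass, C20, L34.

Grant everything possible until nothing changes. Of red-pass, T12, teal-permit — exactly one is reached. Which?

Holding teal-pass, L34, and C20 grants K3 (Rule 1).
Holding C20, K3, and L34 grants gold-code (Rule 7).
Holding gold-code grants teal-permit (Rule 3).
T12 would need red-pass, K3, and K36 (Rule 5), but red-pass is never granted. red-pass would need T12, gold-code, and L34 (Rule 8), but T12 is never granted.

teal-permit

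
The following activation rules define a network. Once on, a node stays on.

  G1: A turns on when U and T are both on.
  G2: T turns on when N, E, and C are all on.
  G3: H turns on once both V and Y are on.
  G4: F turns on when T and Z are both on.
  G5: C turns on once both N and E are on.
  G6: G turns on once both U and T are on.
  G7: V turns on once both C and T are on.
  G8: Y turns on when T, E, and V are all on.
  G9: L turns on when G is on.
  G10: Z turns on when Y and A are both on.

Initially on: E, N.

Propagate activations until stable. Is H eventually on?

N and E are on, so C turns on (G5).
G2: N, E, and C on → T on.
C and T are on, so V turns on (G7).
T, E, and V are on, so Y turns on (G8).
G3: V and Y on → H on.

Yes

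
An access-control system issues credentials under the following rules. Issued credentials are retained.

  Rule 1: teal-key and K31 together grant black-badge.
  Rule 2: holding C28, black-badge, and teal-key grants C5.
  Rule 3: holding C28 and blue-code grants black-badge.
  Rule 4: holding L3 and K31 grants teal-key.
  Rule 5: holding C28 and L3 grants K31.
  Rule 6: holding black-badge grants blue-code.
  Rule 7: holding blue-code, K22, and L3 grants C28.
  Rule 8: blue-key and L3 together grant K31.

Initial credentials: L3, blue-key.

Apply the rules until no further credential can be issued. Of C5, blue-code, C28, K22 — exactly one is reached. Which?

blue-code

Holding blue-key and L3 grants K31 (Rule 8).
Holding L3 and K31 grants teal-key (Rule 4).
Holding teal-key and K31 grants black-badge (Rule 1).
Holding black-badge grants blue-code (Rule 6).
C28 would need blue-code, K22, and L3 (Rule 7), but K22 is never granted. C5 would need C28, black-badge, and teal-key (Rule 2), but C28 is never granted. No rule produces K22, and it is not given.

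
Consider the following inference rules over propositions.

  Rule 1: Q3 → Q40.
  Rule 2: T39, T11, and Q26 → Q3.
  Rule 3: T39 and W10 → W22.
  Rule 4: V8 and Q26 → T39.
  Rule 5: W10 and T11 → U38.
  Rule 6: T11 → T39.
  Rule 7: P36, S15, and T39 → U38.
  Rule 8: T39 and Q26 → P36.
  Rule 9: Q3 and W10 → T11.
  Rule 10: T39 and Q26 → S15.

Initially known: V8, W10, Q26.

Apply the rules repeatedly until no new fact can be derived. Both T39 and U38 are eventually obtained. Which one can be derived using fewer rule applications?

T39: From V8 and Q26, Rule 4 gives T39. [1 rule application]
U38: V8 and Q26 hold, so T39 follows (Rule 4). T39 and Q26 hold, so S15 follows (Rule 10). From T39 and Q26, Rule 8 gives P36. From P36, S15, and T39, Rule 7 gives U38. [4 rule applications]
T39 needs fewer.

T39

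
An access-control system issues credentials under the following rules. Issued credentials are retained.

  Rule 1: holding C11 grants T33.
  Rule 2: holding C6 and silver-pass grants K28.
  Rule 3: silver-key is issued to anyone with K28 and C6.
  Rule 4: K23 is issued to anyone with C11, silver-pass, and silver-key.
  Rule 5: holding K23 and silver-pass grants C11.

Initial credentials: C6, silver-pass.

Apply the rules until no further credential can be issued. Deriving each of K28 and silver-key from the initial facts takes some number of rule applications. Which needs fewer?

K28: Holding C6 and silver-pass grants K28 (Rule 2). [1 rule application]
silver-key: Holding C6 and silver-pass grants K28 (Rule 2). Holding K28 and C6 grants silver-key (Rule 3). [2 rule applications]
K28 needs fewer.

K28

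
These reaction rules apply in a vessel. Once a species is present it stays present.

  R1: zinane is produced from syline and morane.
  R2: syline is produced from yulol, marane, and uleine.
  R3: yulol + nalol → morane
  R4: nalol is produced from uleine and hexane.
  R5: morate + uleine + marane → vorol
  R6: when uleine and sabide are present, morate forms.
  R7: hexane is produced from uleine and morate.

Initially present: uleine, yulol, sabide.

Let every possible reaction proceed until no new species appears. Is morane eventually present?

uleine and sabide present → morate forms (R6).
uleine and morate present → hexane forms (R7).
uleine and hexane present → nalol forms (R4).
yulol and nalol present → morane forms (R3).

Yes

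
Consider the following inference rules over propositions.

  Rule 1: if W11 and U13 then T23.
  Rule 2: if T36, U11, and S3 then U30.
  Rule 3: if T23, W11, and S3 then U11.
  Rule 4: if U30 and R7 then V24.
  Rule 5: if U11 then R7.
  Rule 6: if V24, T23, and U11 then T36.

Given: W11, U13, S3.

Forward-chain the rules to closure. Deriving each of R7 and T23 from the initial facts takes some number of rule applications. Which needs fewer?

T23: From W11 and U13, Rule 1 gives T23. [1 rule application]
R7: W11 and U13 hold, so T23 follows (Rule 1). T23, W11, and S3 hold, so U11 follows (Rule 3). From U11, Rule 5 gives R7. [3 rule applications]
T23 needs fewer.

T23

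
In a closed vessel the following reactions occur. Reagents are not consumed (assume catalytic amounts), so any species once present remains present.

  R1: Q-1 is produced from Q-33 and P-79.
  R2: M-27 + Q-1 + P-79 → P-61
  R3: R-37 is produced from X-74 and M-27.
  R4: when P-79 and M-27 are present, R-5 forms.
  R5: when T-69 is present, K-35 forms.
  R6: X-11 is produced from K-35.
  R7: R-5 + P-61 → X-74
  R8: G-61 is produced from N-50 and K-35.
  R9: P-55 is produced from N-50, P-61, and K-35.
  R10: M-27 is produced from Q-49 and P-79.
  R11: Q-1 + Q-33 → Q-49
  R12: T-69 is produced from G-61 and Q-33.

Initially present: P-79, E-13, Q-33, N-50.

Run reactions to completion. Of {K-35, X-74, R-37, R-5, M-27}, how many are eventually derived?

4

Q-33 and P-79 present → Q-1 forms (R1).
Q-1 and Q-33 present → Q-49 forms (R11).
Q-49 and P-79 present → M-27 forms (R10).
M-27, Q-1, and P-79 present → P-61 forms (R2).
P-79 and M-27 present → R-5 forms (R4).
R-5 and P-61 present → X-74 forms (R7).
X-74 and M-27 present → R-37 forms (R3).
K-35 would need T-69 (R5), but T-69 never forms.
X-74: reached.
R-37: reached.
R-5: reached.
M-27: reached.
Reached: X-74, R-37, R-5, and M-27 — 4 of the 5.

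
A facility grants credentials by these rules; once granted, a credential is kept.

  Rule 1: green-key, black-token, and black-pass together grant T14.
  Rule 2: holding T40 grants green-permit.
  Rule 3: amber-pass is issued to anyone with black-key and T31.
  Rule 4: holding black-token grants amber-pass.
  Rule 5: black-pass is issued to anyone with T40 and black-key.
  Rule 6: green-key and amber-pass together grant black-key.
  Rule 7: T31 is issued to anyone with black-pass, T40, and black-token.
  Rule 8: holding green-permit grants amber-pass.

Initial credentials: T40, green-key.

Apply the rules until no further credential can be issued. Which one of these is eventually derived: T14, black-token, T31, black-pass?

black-pass

Holding T40 grants green-permit (Rule 2).
Holding green-permit grants amber-pass (Rule 8).
Holding green-key and amber-pass grants black-key (Rule 6).
Holding T40 and black-key grants black-pass (Rule 5).
T14 would need green-key, black-token, and black-pass (Rule 1), but black-token is never granted. No rule produces black-token, and it is not given. T31 would need black-pass, T40, and black-token (Rule 7), but black-token is never granted.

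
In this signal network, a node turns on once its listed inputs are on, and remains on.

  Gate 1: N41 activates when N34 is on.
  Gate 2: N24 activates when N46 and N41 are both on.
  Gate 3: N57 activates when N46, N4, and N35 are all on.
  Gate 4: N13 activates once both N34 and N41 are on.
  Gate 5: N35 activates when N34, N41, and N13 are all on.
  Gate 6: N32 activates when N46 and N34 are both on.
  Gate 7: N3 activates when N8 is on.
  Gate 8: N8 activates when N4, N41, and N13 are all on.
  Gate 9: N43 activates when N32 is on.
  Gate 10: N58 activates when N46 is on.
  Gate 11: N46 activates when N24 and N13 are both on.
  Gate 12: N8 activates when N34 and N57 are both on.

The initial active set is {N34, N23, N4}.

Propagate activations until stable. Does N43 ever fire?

No

N43 would need N32 (Gate 9), but N32 never turns on.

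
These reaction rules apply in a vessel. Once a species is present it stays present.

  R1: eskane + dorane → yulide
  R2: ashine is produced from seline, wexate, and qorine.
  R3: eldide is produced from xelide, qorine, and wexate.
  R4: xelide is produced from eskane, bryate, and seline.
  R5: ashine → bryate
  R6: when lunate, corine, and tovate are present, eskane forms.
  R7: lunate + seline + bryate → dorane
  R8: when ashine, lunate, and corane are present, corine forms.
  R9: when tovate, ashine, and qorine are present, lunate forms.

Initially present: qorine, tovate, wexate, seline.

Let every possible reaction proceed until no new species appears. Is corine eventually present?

corine would need ashine, lunate, and corane (R8), but corane never forms.

No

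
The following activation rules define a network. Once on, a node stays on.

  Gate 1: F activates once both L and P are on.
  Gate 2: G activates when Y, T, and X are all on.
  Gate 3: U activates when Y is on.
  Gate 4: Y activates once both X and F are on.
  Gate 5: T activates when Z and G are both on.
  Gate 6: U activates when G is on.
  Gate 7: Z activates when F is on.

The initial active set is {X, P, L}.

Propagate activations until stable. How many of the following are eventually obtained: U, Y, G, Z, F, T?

4

L and P are on, so F activates (Gate 1).
X and F are on, so Y activates (Gate 4).
Gate 7: F on → Z on.
Gate 3: Y on → U on.
U: reached.
Y: reached.
G would need Y, T, and X (Gate 2), but T never turns on.
Z: reached.
F: reached.
T would need Z and G (Gate 5), but G never turns on.
Reached: U, Y, Z, and F — 4 of the 6.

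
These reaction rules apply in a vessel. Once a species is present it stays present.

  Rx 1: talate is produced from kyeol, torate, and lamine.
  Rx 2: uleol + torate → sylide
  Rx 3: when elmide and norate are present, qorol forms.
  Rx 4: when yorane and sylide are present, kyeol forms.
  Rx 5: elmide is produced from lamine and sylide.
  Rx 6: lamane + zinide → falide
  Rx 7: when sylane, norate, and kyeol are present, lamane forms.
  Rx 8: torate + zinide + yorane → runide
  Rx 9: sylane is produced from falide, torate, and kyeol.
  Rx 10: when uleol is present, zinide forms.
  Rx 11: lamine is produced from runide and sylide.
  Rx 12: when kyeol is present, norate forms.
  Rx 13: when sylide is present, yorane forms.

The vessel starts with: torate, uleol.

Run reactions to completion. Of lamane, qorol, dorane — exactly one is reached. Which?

uleol and torate present → sylide forms (Rx 2).
uleol present → zinide forms (Rx 10).
sylide present → yorane forms (Rx 13).
torate, zinide, and yorane present → runide forms (Rx 8).
yorane and sylide present → kyeol forms (Rx 4).
kyeol present → norate forms (Rx 12).
runide and sylide present → lamine forms (Rx 11).
lamine and sylide present → elmide forms (Rx 5).
elmide and norate present → qorol forms (Rx 3).
lamane would need sylane, norate, and kyeol (Rx 7), but sylane never forms. No rule produces dorane, and it is not given.

qorol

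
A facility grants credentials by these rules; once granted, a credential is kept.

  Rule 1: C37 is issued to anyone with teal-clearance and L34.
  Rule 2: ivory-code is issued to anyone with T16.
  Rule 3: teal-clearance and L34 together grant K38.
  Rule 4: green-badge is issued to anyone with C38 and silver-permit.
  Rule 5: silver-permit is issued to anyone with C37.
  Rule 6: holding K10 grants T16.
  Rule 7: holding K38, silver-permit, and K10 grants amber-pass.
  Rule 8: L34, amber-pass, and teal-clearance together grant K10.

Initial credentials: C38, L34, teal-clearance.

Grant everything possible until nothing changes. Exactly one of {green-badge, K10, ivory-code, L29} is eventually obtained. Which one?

green-badge

Holding teal-clearance and L34 grants C37 (Rule 1).
Holding C37 grants silver-permit (Rule 5).
Holding C38 and silver-permit grants green-badge (Rule 4).
K10 would need L34, amber-pass, and teal-clearance (Rule 8), but amber-pass is never granted. No rule produces L29, and it is not given. ivory-code would need T16 (Rule 2), but T16 is never granted.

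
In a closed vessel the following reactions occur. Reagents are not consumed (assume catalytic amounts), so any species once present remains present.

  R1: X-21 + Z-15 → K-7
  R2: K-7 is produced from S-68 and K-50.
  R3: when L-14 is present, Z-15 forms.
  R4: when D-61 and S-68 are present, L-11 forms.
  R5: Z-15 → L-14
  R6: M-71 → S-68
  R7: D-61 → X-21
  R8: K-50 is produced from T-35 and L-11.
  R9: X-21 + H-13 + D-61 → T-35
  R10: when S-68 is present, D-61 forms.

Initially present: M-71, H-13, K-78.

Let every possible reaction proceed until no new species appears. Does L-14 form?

No

L-14 would need Z-15 (R5), but Z-15 never forms.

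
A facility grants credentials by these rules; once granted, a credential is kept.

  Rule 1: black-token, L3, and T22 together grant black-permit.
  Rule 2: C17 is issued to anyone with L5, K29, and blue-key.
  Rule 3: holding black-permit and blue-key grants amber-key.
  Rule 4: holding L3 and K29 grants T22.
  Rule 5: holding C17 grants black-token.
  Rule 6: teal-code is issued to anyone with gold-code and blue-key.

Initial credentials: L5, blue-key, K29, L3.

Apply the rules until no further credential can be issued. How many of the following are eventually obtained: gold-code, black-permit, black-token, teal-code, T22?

Holding L5, K29, and blue-key grants C17 (Rule 2).
Holding L3 and K29 grants T22 (Rule 4).
Holding C17 grants black-token (Rule 5).
Holding black-token, L3, and T22 grants black-permit (Rule 1).
No rule produces gold-code, and it is not given.
black-permit: reached.
black-token: reached.
teal-code would need gold-code and blue-key (Rule 6), but gold-code is never granted.
T22: reached.
Reached: black-permit, black-token, and T22 — 3 of the 5.

3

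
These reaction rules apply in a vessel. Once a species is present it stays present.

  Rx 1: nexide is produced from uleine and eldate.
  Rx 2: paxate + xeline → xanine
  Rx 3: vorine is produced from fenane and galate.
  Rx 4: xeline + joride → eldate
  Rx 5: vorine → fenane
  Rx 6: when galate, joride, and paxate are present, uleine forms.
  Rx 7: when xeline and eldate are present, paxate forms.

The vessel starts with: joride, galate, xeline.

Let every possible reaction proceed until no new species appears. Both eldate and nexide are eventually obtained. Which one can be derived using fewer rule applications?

eldate: xeline and joride present → eldate forms (Rx 4). [1 rule application]
nexide: xeline and joride present → eldate forms (Rx 4). xeline and eldate present → paxate forms (Rx 7). galate, joride, and paxate present → uleine forms (Rx 6). uleine and eldate present → nexide forms (Rx 1). [4 rule applications]
eldate needs fewer.

eldate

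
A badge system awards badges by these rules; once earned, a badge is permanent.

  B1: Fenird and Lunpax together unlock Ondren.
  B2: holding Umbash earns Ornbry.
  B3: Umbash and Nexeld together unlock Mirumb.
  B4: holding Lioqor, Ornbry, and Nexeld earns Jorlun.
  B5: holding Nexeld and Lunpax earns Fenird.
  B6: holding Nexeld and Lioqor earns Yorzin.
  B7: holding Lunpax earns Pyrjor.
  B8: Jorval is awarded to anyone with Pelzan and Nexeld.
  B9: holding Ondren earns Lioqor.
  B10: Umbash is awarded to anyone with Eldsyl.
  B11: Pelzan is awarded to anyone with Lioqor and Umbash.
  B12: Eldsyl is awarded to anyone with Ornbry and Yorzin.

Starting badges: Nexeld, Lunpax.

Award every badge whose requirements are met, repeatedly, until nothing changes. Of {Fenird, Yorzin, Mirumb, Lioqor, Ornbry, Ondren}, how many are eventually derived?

With Nexeld and Lunpax, Fenird is earned (B5).
With Fenird and Lunpax, Ondren is earned (B1).
With Ondren, Lioqor is earned (B9).
With Nexeld and Lioqor, Yorzin is earned (B6).
Fenird: reached.
Yorzin: reached.
Mirumb would need Umbash and Nexeld (B3), but Umbash is never earned.
Lioqor: reached.
Ornbry would need Umbash (B2), but Umbash is never earned.
Ondren: reached.
Reached: Fenird, Yorzin, Lioqor, and Ondren — 4 of the 6.

4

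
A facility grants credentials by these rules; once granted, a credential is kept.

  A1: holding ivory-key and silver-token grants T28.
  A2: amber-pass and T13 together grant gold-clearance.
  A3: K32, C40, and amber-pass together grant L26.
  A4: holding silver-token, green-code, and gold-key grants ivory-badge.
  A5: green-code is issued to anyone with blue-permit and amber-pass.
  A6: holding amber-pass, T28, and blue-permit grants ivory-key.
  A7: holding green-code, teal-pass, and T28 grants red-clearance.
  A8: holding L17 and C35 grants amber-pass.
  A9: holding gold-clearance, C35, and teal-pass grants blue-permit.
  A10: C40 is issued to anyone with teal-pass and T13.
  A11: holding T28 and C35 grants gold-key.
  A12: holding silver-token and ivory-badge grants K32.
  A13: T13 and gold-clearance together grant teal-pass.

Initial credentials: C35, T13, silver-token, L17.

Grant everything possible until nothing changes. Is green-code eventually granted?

Yes

Holding L17 and C35 grants amber-pass (A8).
Holding amber-pass and T13 grants gold-clearance (A2).
Holding T13 and gold-clearance grants teal-pass (A13).
Holding gold-clearance, C35, and teal-pass grants blue-permit (A9).
Holding blue-permit and amber-pass grants green-code (A5).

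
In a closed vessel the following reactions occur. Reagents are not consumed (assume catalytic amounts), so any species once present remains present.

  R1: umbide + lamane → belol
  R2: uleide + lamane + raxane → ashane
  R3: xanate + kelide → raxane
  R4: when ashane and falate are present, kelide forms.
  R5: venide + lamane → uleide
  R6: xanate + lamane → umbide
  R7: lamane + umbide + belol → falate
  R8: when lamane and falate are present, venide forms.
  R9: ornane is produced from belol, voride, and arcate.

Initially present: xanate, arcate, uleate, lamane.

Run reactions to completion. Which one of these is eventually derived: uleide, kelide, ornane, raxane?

xanate and lamane present → umbide forms (R6).
umbide and lamane present → belol forms (R1).
lamane, umbide, and belol present → falate forms (R7).
lamane and falate present → venide forms (R8).
venide and lamane present → uleide forms (R5).
ornane would need belol, voride, and arcate (R9), but voride never forms. kelide would need ashane and falate (R4), but ashane never forms. raxane would need xanate and kelide (R3), but kelide never forms.

uleide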